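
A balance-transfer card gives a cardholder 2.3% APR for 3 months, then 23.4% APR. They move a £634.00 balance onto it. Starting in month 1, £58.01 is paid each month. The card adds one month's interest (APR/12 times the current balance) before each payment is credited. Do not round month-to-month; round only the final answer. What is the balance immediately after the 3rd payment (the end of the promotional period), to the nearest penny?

Promo months 1–3 at r₀ = 2.3%/12 = 0.00191667; months 4+ at r₁ = 23.4%/12 = 0.0195.
After month 3: iterate B ← B·(1+r₀) − £58.01 for 3 months → £463.29.

£463.29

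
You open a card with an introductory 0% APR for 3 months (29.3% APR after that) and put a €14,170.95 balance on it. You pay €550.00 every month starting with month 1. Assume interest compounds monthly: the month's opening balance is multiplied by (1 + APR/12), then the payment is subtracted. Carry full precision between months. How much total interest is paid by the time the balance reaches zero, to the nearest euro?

Promo months 1–3 at r₀ = 0%/12 = 0; months 4+ at r₁ = 29.3%/12 = 0.0244167.
After month 3 (no interest yet): B = €14,170.95 − 3·€550.00 = €12,520.95.
Then at r₁ with €550.00/mo: n₂ = −ln(1 − r₁·B/P)/ln(1+r₁) ≈ 33.64 → 34 more payments.
Total paid = 36·€550.00 + €355.65 = €20,155.65; interest = €20,155.65 − €14,170.95 = €5,984.70.

€5,985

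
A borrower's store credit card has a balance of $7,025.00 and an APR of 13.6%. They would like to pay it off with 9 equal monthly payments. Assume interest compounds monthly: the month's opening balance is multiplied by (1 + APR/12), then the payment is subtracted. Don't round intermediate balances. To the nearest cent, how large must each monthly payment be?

$825.45

Monthly rate r = 13.6%/12 = 1.13333% = 0.0113333.
Level-payment amortization: P = B₀·r / (1 − (1+r)^(−n)) = 7025.00·0.0113333 / (1 − 1.01133^(−9)).
Denominator 1 − (1+r)^(−9) = 0.096452259.
P = 79.6167 / 0.096452259 ≈ 825.45.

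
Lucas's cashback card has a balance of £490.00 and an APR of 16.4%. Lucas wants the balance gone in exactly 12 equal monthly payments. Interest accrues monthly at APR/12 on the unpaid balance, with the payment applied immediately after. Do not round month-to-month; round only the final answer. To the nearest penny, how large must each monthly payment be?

£44.55

Monthly rate r = 16.4%/12 = 1.36667% = 0.0136667.
Level-payment amortization: P = B₀·r / (1 − (1+r)^(−n)) = 490.00·0.0136667 / (1 − 1.01367^(−12)).
Denominator 1 − (1+r)^(−12) = 0.150314876.
P = 6.69667 / 0.150314876 ≈ 44.55.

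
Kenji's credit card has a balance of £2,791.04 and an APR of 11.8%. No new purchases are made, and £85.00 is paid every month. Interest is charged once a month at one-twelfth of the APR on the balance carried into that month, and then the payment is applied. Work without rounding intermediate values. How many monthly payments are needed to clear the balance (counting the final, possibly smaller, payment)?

Monthly rate r = 11.8%/12 = 0.983333% = 0.00983333.
Recurrence: B ← B·(1+r) − £85.00.
Month 1: interest £27.45; balance after payment £2,733.49.
Month 2: interest £26.88; balance after payment £2,675.36.
Closed form: n = −ln(1 − rB₀/P)/ln(1+r) = −ln(0.67711)/ln(1.00983) ≈ 39.847, so the balance reaches zero during payment 40.

40 months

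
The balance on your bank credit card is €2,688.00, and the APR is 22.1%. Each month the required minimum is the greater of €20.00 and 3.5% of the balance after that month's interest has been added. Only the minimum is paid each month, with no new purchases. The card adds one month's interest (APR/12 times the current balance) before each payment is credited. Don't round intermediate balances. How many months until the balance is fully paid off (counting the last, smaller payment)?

130 months

Monthly rate r = 22.1%/12 = 1.84167% = 0.0184167.
While 3.5% of the post-interest balance exceeds €20.00, each month B ← (B·(1+r))·(1 − 0.035), i.e. B shrinks by the factor (1+r)·0.965 = 0.98277.
This holds for months 1–91. Entering month 92 the balance is €552.89; 3.5% of the post-interest balance is now below €20.00, so the flat €20.00 minimum applies from here.
From month 92 a fixed €20.00 at rate r clears €552.89 in 39 more payments. Total: 91 + 39 = 130 months.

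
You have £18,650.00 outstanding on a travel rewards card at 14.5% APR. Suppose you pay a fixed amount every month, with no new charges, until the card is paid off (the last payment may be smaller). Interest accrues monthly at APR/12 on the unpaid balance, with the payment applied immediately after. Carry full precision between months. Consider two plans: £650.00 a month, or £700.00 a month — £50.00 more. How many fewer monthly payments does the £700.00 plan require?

Monthly rate r = 14.5%/12 = 1.20833% = 0.0120833.
At £650.00/mo: n = ⌈−ln(1 − rB₀/P)/ln(1+r)⌉ = 36 payments (last £289.68); total interest = total paid − £18,650.00 = £4,389.68.
At £700.00/mo: 33 payments (last £243.53); total interest £3,993.53.
Payments saved = 36 − 33 = 3.

3 fewer payments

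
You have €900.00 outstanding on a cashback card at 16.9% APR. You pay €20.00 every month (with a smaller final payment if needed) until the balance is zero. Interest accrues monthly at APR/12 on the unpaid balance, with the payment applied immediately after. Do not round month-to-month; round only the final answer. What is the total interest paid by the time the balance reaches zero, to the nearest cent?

€536.46

Monthly rate r = 16.9%/12 = 1.40833% = 0.0140833.
Payoff takes n = ⌈−ln(1 − rB₀/P)/ln(1+r)⌉ = ⌈71.822⌉ = 72 payments; the last is €16.46.
Total paid = 71·€20.00 + €16.46 = €1,436.46.
Total interest = total paid − principal = €1,436.46 − €900.00 = €536.46.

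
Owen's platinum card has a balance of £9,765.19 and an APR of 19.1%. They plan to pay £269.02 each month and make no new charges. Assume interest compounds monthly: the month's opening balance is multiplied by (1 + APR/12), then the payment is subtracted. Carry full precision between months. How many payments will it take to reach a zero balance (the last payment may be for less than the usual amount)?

Monthly rate r = 19.1%/12 = 1.59167% = 0.0159167.
Recurrence: B ← B·(1+r) − £269.02.
Month 1: interest £155.43; balance after payment £9,651.60.
Month 2: interest £153.62; balance after payment £9,536.20.
Closed form: n = −ln(1 − rB₀/P)/ln(1+r) = −ln(0.42224)/ln(1.01592) ≈ 54.599, so the balance reaches zero during payment 55.

55 months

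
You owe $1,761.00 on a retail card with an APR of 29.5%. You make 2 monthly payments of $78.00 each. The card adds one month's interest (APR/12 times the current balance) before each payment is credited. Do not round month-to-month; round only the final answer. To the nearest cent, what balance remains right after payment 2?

Monthly rate r = 29.5%/12 = 2.45833% = 0.0245833.
Each month: B ← B·(1+r) − $78.00.
Month 1: interest $43.29; balance after payment $1,726.29.
Month 2: interest $42.44; balance after payment $1,690.73.

$1,690.73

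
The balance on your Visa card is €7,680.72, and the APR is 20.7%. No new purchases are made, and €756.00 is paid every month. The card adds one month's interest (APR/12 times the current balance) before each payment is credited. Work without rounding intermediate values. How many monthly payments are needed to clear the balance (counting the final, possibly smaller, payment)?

Monthly rate r = 20.7%/12 = 1.725% = 0.01725.
Recurrence: B ← B·(1+r) − €756.00.
Month 1: interest €132.49; balance after payment €7,057.21.
Month 2: interest €121.74; balance after payment €6,422.95.
Closed form: n = −ln(1 − rB₀/P)/ln(1+r) = −ln(0.82475)/ln(1.01725) ≈ 11.266, so the balance reaches zero during payment 12.

12 months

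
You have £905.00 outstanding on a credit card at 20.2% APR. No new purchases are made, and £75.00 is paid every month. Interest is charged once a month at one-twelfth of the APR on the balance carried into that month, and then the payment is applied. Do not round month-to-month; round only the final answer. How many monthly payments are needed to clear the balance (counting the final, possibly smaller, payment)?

Monthly rate r = 20.2%/12 = 1.68333% = 0.0168333.
Recurrence: B ← B·(1+r) − £75.00.
Month 1: interest £15.23; balance after payment £845.23.
Month 2: interest £14.23; balance after payment £784.46.
Closed form: n = −ln(1 − rB₀/P)/ln(1+r) = −ln(0.79688)/ln(1.01683) ≈ 13.602, so the balance reaches zero during payment 14.

14 payments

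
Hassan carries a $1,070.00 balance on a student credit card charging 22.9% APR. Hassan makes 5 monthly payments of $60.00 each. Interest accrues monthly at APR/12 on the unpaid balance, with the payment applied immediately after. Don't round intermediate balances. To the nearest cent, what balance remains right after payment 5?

$864.40

Monthly rate r = 22.9%/12 = 1.90833% = 0.0190833.
Each month: B ← B·(1+r) − $60.00.
Month 1: interest $20.42; balance after payment $1,030.42.
Month 2: interest $19.66; balance after payment $990.08.
Month 3: interest $18.89; balance after payment $948.98.
Month 4: interest $18.11; balance after payment $907.09.
Month 5: interest $17.31; balance after payment $864.40.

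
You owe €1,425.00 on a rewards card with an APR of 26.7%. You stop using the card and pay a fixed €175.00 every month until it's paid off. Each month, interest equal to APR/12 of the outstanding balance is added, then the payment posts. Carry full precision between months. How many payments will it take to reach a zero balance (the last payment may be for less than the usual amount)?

10 months

Monthly rate r = 26.7%/12 = 2.225% = 0.02225.
Recurrence: B ← B·(1+r) − €175.00.
Month 1: interest €31.71; balance after payment €1,281.71.
Month 2: interest €28.52; balance after payment €1,135.22.
Closed form: n = −ln(1 − rB₀/P)/ln(1+r) = −ln(0.81882)/ln(1.02225) ≈ 9.083, so the balance reaches zero during payment 10.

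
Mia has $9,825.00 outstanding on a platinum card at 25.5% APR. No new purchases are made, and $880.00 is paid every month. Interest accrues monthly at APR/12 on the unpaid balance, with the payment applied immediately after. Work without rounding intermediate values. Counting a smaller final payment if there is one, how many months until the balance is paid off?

Monthly rate r = 25.5%/12 = 2.125% = 0.02125.
Recurrence: B ← B·(1+r) − $880.00.
Month 1: interest $208.78; balance after payment $9,153.78.
Month 2: interest $194.52; balance after payment $8,468.30.
Closed form: n = −ln(1 − rB₀/P)/ln(1+r) = −ln(0.76275)/ln(1.02125) ≈ 12.880, so the balance reaches zero during payment 13.

13 payments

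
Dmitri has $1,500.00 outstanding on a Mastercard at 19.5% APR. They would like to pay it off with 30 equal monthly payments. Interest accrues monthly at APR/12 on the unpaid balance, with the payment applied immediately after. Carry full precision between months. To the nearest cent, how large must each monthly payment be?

$63.57

Monthly rate r = 19.5%/12 = 1.625% = 0.01625.
Level-payment amortization: P = B₀·r / (1 − (1+r)^(−n)) = 1500.00·0.01625 / (1 − 1.01625^(−30)).
Denominator 1 − (1+r)^(−30) = 0.38342879.
P = 24.375 / 0.38342879 ≈ 63.57.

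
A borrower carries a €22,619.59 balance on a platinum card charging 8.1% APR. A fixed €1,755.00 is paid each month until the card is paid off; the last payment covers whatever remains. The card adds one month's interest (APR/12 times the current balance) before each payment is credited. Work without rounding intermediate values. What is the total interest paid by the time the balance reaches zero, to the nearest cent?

€1,126.25

Monthly rate r = 8.1%/12 = 0.675% = 0.00675.
Payoff takes n = ⌈−ln(1 − rB₀/P)/ln(1+r)⌉ = ⌈13.530⌉ = 14 payments; the last is €930.84.
Total paid = 13·€1,755.00 + €930.84 = €23,745.84.
Total interest = total paid − principal = €23,745.84 − €22,619.59 = €1,126.25.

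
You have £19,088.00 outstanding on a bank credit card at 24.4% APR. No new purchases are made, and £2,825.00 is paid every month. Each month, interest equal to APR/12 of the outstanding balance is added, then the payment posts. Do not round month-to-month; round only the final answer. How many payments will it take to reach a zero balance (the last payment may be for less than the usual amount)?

Monthly rate r = 24.4%/12 = 2.03333% = 0.0203333.
Recurrence: B ← B·(1+r) − £2,825.00.
Month 1: interest £388.12; balance after payment £16,651.12.
Month 2: interest £338.57; balance after payment £14,164.70.
Closed form: n = −ln(1 − rB₀/P)/ln(1+r) = −ln(0.86261)/ln(1.02033) ≈ 7.342, so the balance reaches zero during payment 8.

8 months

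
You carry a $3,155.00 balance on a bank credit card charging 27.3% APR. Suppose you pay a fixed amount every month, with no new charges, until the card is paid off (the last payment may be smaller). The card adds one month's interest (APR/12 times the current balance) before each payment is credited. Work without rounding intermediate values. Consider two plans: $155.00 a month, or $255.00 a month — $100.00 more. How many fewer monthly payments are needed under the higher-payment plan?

13 fewer payments

Monthly rate r = 27.3%/12 = 2.275% = 0.02275.
At $155.00/mo: n = ⌈−ln(1 − rB₀/P)/ln(1+r)⌉ = 28 payments (last $100.48); total interest = total paid − $3,155.00 = $1,130.48.
At $255.00/mo: 15 payments (last $177.72); total interest $592.72.
Payments saved = 28 − 15 = 13.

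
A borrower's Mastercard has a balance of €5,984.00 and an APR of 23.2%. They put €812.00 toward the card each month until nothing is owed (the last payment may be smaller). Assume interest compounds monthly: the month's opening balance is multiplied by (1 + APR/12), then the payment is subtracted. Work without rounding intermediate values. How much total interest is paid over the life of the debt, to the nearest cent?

€534.08

Monthly rate r = 23.2%/12 = 1.93333% = 0.0193333.
Payoff takes n = ⌈−ln(1 − rB₀/P)/ln(1+r)⌉ = ⌈8.027⌉ = 9 payments; the last is €22.08.
Total paid = 8·€812.00 + €22.08 = €6,518.08.
Total interest = total paid − principal = €6,518.08 − €5,984.00 = €534.08.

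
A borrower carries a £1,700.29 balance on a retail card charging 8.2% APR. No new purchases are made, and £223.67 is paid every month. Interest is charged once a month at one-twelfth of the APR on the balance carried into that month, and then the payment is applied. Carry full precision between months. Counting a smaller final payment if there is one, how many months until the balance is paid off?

8 months

Monthly rate r = 8.2%/12 = 0.683333% = 0.00683333.
Recurrence: B ← B·(1+r) − £223.67.
Month 1: interest £11.62; balance after payment £1,488.24.
Month 2: interest £10.17; balance after payment £1,274.74.
Closed form: n = −ln(1 − rB₀/P)/ln(1+r) = −ln(0.94805)/ln(1.00683) ≈ 7.833, so the balance reaches zero during payment 8.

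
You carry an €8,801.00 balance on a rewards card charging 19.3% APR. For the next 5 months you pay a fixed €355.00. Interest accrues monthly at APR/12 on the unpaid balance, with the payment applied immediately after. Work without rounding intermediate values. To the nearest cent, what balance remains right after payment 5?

Monthly rate r = 19.3%/12 = 1.60833% = 0.0160833.
Each month: B ← B·(1+r) − €355.00.
Month 1: interest €141.55; balance after payment €8,587.55.
Month 2: interest €138.12; balance after payment €8,370.67.
Month 3: interest €134.63; balance after payment €8,150.29.
Month 4: interest €131.08; balance after payment €7,926.38.
Month 5: interest €127.48; balance after payment €7,698.86.

€7,698.86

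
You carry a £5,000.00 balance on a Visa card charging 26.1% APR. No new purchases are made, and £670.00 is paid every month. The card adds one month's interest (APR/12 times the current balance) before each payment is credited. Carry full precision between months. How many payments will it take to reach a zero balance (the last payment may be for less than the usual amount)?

9 payments

Monthly rate r = 26.1%/12 = 2.175% = 0.02175.
Recurrence: B ← B·(1+r) − £670.00.
Month 1: interest £108.75; balance after payment £4,438.75.
Month 2: interest £96.54; balance after payment £3,865.29.
Closed form: n = −ln(1 − rB₀/P)/ln(1+r) = −ln(0.83769)/ln(1.02175) ≈ 8.231, so the balance reaches zero during payment 9.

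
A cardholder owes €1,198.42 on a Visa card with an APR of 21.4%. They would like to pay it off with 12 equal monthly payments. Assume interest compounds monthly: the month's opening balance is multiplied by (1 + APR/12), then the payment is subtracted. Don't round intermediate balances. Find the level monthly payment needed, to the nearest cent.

Monthly rate r = 21.4%/12 = 1.78333% = 0.0178333.
Level-payment amortization: P = B₀·r / (1 − (1+r)^(−n)) = 1198.42·0.0178333 / (1 − 1.01783^(−12)).
Denominator 1 − (1+r)^(−12) = 0.191127697.
P = 21.3718 / 0.191127697 ≈ 111.82.

€111.82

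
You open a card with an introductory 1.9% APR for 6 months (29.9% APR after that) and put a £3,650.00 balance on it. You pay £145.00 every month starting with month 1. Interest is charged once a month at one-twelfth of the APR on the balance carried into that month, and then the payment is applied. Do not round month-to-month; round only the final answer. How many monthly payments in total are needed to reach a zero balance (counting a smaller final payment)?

33 payments

Promo months 1–6 at r₀ = 1.9%/12 = 0.00158333; months 7+ at r₁ = 29.9%/12 = 0.0249167.
After month 6: iterate B ← B·(1+r₀) − £145.00 for 6 months → £2,811.36.
Then at r₁ with £145.00/mo: n₂ = −ln(1 − r₁·B/P)/ln(1+r₁) ≈ 26.81 → 27 more payments.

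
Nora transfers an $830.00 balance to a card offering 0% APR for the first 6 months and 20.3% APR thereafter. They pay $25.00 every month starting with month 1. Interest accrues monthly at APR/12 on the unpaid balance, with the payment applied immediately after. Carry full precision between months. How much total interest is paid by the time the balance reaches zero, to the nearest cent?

Promo months 1–6 at r₀ = 0%/12 = 0; months 7+ at r₁ = 20.3%/12 = 0.0169167.
After month 6 (no interest yet): B = $830.00 − 6·$25.00 = $680.00.
Then at r₁ with $25.00/mo: n₂ = −ln(1 − r₁·B/P)/ln(1+r₁) ≈ 36.75 → 37 more payments.
Total paid = 42·$25.00 + $18.71 = $1,068.71; interest = $1,068.71 − $830.00 = $238.71.

$238.71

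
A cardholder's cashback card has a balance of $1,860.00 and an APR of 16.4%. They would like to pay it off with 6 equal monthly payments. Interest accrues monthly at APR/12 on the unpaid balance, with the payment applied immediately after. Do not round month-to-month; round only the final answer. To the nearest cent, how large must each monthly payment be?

Monthly rate r = 16.4%/12 = 1.36667% = 0.0136667.
Level-payment amortization: P = B₀·r / (1 − (1+r)^(−n)) = 1860.00·0.0136667 / (1 − 1.01367^(−6)).
Denominator 1 − (1+r)^(−6) = 0.0782163355.
P = 25.42 / 0.0782163355 ≈ 325.00.

$325.00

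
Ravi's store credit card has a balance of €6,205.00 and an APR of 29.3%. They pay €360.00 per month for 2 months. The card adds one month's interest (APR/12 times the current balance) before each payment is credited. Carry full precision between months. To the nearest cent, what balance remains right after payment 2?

€5,782.92

Monthly rate r = 29.3%/12 = 2.44167% = 0.0244167.
Each month: B ← B·(1+r) − €360.00.
Month 1: interest €151.51; balance after payment €5,996.51.
Month 2: interest €146.41; balance after payment €5,782.92.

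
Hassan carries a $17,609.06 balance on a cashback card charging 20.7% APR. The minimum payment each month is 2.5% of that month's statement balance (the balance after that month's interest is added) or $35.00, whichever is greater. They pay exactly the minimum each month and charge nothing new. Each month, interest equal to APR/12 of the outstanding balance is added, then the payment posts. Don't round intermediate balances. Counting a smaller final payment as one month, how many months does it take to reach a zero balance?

Monthly rate r = 20.7%/12 = 1.725% = 0.01725.
While 2.5% of the post-interest balance exceeds $35.00, each month B ← (B·(1+r))·(1 − 0.025), i.e. B shrinks by the factor (1+r)·0.975 = 0.99182.
This holds for months 1–311. Entering month 312 the balance is $1,368.31; 2.5% of the post-interest balance is now below $35.00, so the flat $35.00 minimum applies from here.
From month 312 a fixed $35.00 at rate r clears $1,368.31 in 66 more payments. Total: 311 + 66 = 377 months.

377 months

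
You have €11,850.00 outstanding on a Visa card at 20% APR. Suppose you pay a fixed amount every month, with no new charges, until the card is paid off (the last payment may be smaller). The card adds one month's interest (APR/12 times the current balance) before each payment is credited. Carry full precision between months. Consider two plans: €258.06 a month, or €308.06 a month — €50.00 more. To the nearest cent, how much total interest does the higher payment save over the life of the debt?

Monthly rate r = 20%/12 = 1.66667% = 0.0166667.
At €258.06/mo: n = ⌈−ln(1 − rB₀/P)/ln(1+r)⌉ = 88 payments (last €180.12); total interest = total paid − €11,850.00 = €10,781.34.
At €308.06/mo: 62 payments (last €306.57); total interest €7,248.23.
Interest saved = €10,781.34 − €7,248.23 = €3,533.11.

€3,533.11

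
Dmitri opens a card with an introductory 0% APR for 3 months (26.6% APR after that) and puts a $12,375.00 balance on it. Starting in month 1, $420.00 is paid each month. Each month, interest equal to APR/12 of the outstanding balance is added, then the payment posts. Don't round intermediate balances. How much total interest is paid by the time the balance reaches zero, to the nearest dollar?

$5,809

Promo months 1–3 at r₀ = 0%/12 = 0; months 4+ at r₁ = 26.6%/12 = 0.0221667.
After month 3 (no interest yet): B = $12,375.00 − 3·$420.00 = $11,115.00.
Then at r₁ with $420.00/mo: n₂ = −ln(1 − r₁·B/P)/ln(1+r₁) ≈ 40.29 → 41 more payments.
Total paid = 43·$420.00 + $123.90 = $18,183.90; interest = $18,183.90 − $12,375.00 = $5,808.90.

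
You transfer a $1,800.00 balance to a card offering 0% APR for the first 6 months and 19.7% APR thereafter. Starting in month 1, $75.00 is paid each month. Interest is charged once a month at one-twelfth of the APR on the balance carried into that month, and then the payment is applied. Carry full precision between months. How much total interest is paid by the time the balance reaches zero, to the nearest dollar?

$263

Promo months 1–6 at r₀ = 0%/12 = 0; months 7+ at r₁ = 19.7%/12 = 0.0164167.
After month 6 (no interest yet): B = $1,800.00 − 6·$75.00 = $1,350.00.
Then at r₁ with $75.00/mo: n₂ = −ln(1 − r₁·B/P)/ln(1+r₁) ≈ 21.51 → 22 more payments.
Total paid = 27·$75.00 + $38.46 = $2,063.46; interest = $2,063.46 − $1,800.00 = $263.46.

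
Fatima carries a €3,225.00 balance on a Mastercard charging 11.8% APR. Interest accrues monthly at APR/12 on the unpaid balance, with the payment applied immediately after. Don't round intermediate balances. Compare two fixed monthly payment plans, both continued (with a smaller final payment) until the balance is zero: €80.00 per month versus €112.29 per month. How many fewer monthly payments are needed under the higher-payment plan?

Monthly rate r = 11.8%/12 = 0.983333% = 0.00983333.
At €80.00/mo: n = ⌈−ln(1 − rB₀/P)/ln(1+r)⌉ = 52 payments (last €47.54); total interest = total paid − €3,225.00 = €902.54.
At €112.29/mo: 34 payments (last €102.75); total interest €583.32.
Payments saved = 52 − 34 = 18.

18 fewer payments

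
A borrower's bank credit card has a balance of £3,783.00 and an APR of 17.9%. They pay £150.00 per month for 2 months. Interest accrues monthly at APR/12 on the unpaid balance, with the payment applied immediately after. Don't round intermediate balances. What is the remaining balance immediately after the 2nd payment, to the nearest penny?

Monthly rate r = 17.9%/12 = 1.49167% = 0.0149167.
Each month: B ← B·(1+r) − £150.00.
Month 1: interest £56.43; balance after payment £3,689.43.
Month 2: interest £55.03; balance after payment £3,594.46.

£3,594.46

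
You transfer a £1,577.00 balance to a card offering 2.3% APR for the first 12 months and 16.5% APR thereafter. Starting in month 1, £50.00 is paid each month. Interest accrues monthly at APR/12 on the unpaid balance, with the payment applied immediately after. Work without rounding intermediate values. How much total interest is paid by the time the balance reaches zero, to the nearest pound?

Promo months 1–12 at r₀ = 2.3%/12 = 0.00191667; months 13+ at r₁ = 16.5%/12 = 0.01375.
After month 12: iterate B ← B·(1+r₀) − £50.00 for 12 months → £1,007.29.
Then at r₁ with £50.00/mo: n₂ = −ln(1 − r₁·B/P)/ln(1+r₁) ≈ 23.75 → 24 more payments.
Total paid = 35·£50.00 + £37.62 = £1,787.62; interest = £1,787.62 − £1,577.00 = £210.62.

£211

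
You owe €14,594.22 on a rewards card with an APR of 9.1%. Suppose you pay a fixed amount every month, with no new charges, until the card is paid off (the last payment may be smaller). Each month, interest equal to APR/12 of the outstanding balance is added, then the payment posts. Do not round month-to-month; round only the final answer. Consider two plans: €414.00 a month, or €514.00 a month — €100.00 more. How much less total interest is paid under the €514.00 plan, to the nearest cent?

€548.60

Monthly rate r = 9.1%/12 = 0.758333% = 0.00758333.
At €414.00/mo: n = ⌈−ln(1 − rB₀/P)/ln(1+r)⌉ = 42 payments (last €72.03); total interest = total paid − €14,594.22 = €2,451.81.
At €514.00/mo: 33 payments (last €49.43); total interest €1,903.21.
Interest saved = €2,451.81 − €1,903.21 = €548.60.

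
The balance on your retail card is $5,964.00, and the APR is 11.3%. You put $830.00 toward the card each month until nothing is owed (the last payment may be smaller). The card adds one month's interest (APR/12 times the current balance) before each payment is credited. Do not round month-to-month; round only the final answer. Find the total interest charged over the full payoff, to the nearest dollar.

$241

Monthly rate r = 11.3%/12 = 0.941667% = 0.00941667.
Payoff takes n = ⌈−ln(1 − rB₀/P)/ln(1+r)⌉ = ⌈7.475⌉ = 8 payments; the last is $395.36.
Total paid = 7·$830.00 + $395.36 = $6,205.36.
Total interest = total paid − principal = $6,205.36 − $5,964.00 = $241.36.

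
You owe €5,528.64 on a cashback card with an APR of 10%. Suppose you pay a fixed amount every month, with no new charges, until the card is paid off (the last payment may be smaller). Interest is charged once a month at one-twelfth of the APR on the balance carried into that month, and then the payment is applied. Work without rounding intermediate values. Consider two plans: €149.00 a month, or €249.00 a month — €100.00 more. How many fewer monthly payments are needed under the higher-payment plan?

20 fewer payments

Monthly rate r = 10%/12 = 0.833333% = 0.00833333.
At €149.00/mo: n = ⌈−ln(1 − rB₀/P)/ln(1+r)⌉ = 45 payments (last €85.78); total interest = total paid − €5,528.64 = €1,113.14.
At €249.00/mo: 25 payments (last €163.17); total interest €610.53.
Payments saved = 45 − 25 = 20.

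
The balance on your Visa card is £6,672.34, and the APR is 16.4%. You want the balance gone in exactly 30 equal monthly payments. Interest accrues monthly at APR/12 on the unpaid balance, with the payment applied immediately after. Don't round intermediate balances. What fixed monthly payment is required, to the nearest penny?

Monthly rate r = 16.4%/12 = 1.36667% = 0.0136667.
Level-payment amortization: P = B₀·r / (1 − (1+r)^(−n)) = 6672.34·0.0136667 / (1 − 1.01367^(−30)).
Denominator 1 − (1+r)^(−30) = 0.334504632.
P = 91.1886 / 0.334504632 ≈ 272.61.

£272.61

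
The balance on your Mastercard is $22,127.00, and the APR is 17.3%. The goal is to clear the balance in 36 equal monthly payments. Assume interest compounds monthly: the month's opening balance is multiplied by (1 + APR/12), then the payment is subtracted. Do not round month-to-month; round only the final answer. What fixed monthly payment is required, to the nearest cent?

Monthly rate r = 17.3%/12 = 1.44167% = 0.0144167.
Level-payment amortization: P = B₀·r / (1 − (1+r)^(−n)) = 22127.00·0.0144167 / (1 − 1.01442^(−36)).
Denominator 1 − (1+r)^(−36) = 0.402675312.
P = 318.998 / 0.402675312 ≈ 792.20.

$792.20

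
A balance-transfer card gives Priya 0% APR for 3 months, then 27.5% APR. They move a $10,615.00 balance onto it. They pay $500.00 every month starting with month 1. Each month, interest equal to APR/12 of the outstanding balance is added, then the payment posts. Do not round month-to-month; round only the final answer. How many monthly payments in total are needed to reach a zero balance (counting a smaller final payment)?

27 payments

Promo months 1–3 at r₀ = 0%/12 = 0; months 4+ at r₁ = 27.5%/12 = 0.0229167.
After month 3 (no interest yet): B = $10,615.00 − 3·$500.00 = $9,115.00.
Then at r₁ with $500.00/mo: n₂ = −ln(1 − r₁·B/P)/ln(1+r₁) ≈ 23.87 → 24 more payments.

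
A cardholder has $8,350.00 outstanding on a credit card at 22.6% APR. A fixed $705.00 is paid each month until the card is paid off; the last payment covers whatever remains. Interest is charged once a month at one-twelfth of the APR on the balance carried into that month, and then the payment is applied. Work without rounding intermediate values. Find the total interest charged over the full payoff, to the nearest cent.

$1,188.36

Monthly rate r = 22.6%/12 = 1.88333% = 0.0188333.
Payoff takes n = ⌈−ln(1 − rB₀/P)/ln(1+r)⌉ = ⌈13.527⌉ = 14 payments; the last is $373.36.
Total paid = 13·$705.00 + $373.36 = $9,538.36.
Total interest = total paid − principal = $9,538.36 − $8,350.00 = $1,188.36.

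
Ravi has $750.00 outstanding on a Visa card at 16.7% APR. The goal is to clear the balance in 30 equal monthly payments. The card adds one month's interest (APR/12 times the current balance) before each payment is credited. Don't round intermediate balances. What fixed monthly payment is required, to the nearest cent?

$30.75

Monthly rate r = 16.7%/12 = 1.39167% = 0.0139167.
Level-payment amortization: P = B₀·r / (1 − (1+r)^(−n)) = 750.00·0.0139167 / (1 − 1.01392^(−30)).
Denominator 1 − (1+r)^(−30) = 0.33940978.
P = 10.4375 / 0.33940978 ≈ 30.75.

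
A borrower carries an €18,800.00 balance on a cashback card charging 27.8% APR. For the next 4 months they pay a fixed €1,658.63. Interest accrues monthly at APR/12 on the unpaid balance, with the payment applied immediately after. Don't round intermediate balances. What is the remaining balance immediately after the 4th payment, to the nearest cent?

€13,734.96

Monthly rate r = 27.8%/12 = 2.31667% = 0.0231667.
Each month: B ← B·(1+r) − €1,658.63.
Month 1: interest €435.53; balance after payment €17,576.90.
Month 2: interest €407.20; balance after payment €16,325.47.
Month 3: interest €378.21; balance after payment €15,045.05.
Month 4: interest €348.54; balance after payment €13,734.96.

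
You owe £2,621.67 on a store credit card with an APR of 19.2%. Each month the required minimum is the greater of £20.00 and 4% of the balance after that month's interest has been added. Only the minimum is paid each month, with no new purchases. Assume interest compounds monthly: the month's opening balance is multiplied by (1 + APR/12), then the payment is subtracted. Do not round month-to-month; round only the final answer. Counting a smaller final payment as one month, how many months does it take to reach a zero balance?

99 months

Monthly rate r = 19.2%/12 = 1.6% = 0.016.
While 4% of the post-interest balance exceeds £20.00, each month B ← (B·(1+r))·(1 − 0.04), i.e. B shrinks by the factor (1+r)·0.96 = 0.97536.
This holds for months 1–68. Entering month 69 the balance is £480.61; 4% of the post-interest balance is now below £20.00, so the flat £20.00 minimum applies from here.
From month 69 a fixed £20.00 at rate r clears £480.61 in 31 more payments. Total: 68 + 31 = 99 months.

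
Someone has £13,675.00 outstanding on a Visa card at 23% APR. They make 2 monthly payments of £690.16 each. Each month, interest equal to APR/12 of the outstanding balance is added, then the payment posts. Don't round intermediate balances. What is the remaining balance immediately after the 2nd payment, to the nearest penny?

Monthly rate r = 23%/12 = 1.91667% = 0.0191667.
Each month: B ← B·(1+r) − £690.16.
Month 1: interest £262.10; balance after payment £13,246.94.
Month 2: interest £253.90; balance after payment £12,810.68.

£12,810.68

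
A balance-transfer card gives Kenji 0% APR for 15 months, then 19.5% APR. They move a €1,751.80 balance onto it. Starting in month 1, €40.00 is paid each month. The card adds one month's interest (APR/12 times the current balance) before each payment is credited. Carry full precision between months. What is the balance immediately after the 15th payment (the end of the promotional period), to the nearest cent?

Promo months 1–15 at r₀ = 0%/12 = 0; months 16+ at r₁ = 19.5%/12 = 0.01625.
After month 15 (no interest yet): B = €1,751.80 − 15·€40.00 = €1,151.80.

€1,151.80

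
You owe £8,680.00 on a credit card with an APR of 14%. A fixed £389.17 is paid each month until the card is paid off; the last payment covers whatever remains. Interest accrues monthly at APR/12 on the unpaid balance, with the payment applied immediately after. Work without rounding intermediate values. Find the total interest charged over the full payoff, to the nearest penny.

£1,432.21

Monthly rate r = 14%/12 = 1.16667% = 0.0116667.
Payoff takes n = ⌈−ln(1 − rB₀/P)/ln(1+r)⌉ = ⌈25.984⌉ = 26 payments; the last is £382.96.
Total paid = 25·£389.17 + £382.96 = £10,112.21.
Total interest = total paid − principal = £10,112.21 − £8,680.00 = £1,432.21.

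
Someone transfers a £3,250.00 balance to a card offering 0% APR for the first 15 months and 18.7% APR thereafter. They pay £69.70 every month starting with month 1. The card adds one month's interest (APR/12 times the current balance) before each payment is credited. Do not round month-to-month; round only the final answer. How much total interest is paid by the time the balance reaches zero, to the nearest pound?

Promo months 1–15 at r₀ = 0%/12 = 0; months 16+ at r₁ = 18.7%/12 = 0.0155833.
After month 15 (no interest yet): B = £3,250.00 − 15·£69.70 = £2,204.50.
Then at r₁ with £69.70/mo: n₂ = −ln(1 − r₁·B/P)/ln(1+r₁) ≈ 43.91 → 44 more payments.
Total paid = 58·£69.70 + £63.53 = £4,106.13; interest = £4,106.13 − £3,250.00 = £856.13.

£856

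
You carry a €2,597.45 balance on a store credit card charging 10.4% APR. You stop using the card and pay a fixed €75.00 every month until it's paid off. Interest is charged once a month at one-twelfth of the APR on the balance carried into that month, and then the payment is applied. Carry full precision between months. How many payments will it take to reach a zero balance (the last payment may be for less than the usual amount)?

42 payments

Monthly rate r = 10.4%/12 = 0.866667% = 0.00866667.
Recurrence: B ← B·(1+r) − €75.00.
Month 1: interest €22.51; balance after payment €2,544.96.
Month 2: interest €22.06; balance after payment €2,492.02.
Closed form: n = −ln(1 − rB₀/P)/ln(1+r) = −ln(0.69985)/ln(1.00867) ≈ 41.358, so the balance reaches zero during payment 42.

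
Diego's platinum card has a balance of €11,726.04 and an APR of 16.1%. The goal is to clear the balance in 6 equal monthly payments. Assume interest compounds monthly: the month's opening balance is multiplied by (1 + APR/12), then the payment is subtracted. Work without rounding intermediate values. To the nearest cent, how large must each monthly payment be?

Monthly rate r = 16.1%/12 = 1.34167% = 0.0134167.
Level-payment amortization: P = B₀·r / (1 − (1+r)^(−n)) = 11726.04·0.0134167 / (1 − 1.01342^(−6)).
Denominator 1 − (1+r)^(−6) = 0.0768511236.
P = 157.324 / 0.0768511236 ≈ 2047.13.

€2,047.13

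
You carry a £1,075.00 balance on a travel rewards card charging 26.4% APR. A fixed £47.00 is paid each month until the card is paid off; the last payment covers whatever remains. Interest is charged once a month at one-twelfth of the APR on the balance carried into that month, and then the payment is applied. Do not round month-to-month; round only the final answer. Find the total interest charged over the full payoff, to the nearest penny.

£435.94

Monthly rate r = 26.4%/12 = 2.2% = 0.022.
Payoff takes n = ⌈−ln(1 − rB₀/P)/ln(1+r)⌉ = ⌈32.146⌉ = 33 payments; the last is £6.94.
Total paid = 32·£47.00 + £6.94 = £1,510.94.
Total interest = total paid − principal = £1,510.94 − £1,075.00 = £435.94.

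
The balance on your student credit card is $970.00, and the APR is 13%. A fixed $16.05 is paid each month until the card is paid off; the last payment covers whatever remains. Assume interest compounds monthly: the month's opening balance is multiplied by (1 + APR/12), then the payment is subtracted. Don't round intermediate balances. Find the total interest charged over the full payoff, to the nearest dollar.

Monthly rate r = 13%/12 = 1.08333% = 0.0108333.
Payoff takes n = ⌈−ln(1 − rB₀/P)/ln(1+r)⌉ = ⌈98.692⌉ = 99 payments; the last is $11.13.
Total paid = 98·$16.05 + $11.13 = $1,584.03.
Total interest = total paid − principal = $1,584.03 − $970.00 = $614.03.

$614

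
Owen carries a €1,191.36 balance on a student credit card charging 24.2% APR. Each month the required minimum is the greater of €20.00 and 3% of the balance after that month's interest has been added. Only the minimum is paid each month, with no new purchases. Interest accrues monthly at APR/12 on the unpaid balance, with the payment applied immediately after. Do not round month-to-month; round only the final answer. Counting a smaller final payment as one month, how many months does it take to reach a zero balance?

112 months

Monthly rate r = 24.2%/12 = 2.01667% = 0.0201667.
While 3% of the post-interest balance exceeds €20.00, each month B ← (B·(1+r))·(1 − 0.03), i.e. B shrinks by the factor (1+r)·0.97 = 0.98956.
This holds for months 1–58. Entering month 59 the balance is €648.23; 3% of the post-interest balance is now below €20.00, so the flat €20.00 minimum applies from here.
From month 59 a fixed €20.00 at rate r clears €648.23 in 54 more payments. Total: 58 + 54 = 112 months.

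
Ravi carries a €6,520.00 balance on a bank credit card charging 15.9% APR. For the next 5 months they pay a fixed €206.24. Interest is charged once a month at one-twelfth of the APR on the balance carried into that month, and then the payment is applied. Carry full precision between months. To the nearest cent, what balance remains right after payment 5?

Monthly rate r = 15.9%/12 = 1.325% = 0.01325.
Each month: B ← B·(1+r) − €206.24.
Month 1: interest €86.39; balance after payment €6,400.15.
Month 2: interest €84.80; balance after payment €6,278.71.
Month 3: interest €83.19; balance after payment €6,155.66.
Month 4: interest €81.56; balance after payment €6,030.99.
Month 5: interest €79.91; balance after payment €5,904.66.

€5,904.66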